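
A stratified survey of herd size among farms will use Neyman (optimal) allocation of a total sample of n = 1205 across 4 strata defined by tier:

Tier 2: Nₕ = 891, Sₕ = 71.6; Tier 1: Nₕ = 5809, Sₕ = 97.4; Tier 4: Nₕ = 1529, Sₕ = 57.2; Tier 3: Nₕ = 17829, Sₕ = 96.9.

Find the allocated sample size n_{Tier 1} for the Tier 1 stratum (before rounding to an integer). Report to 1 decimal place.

278.9

Neyman allocation: nₕ = n·NₕSₕ / Σⱼ NⱼSⱼ.
Σ NⱼSⱼ = 891·71.6 + 5809·97.4 + 1529·57.2 + 17829·96.9 = 2.4446811 × 10^6.
n_{Tier 1} = 1205·5809·97.4 / (2.4446811 × 10^6) = 278.9.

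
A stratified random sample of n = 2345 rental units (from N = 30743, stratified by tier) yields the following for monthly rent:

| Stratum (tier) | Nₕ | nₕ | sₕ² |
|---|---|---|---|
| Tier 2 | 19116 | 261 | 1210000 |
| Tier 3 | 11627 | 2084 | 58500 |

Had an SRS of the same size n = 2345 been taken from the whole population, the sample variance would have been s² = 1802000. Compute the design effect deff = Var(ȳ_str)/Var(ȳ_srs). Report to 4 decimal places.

Var(ȳ_str) = Σ Wₕ²(1−fₕ)sₕ²/nₕ with Wₕ = Nₕ/30743:
  Tier 2: (19116/30743)²·(1−261/19116)·1210000/261 = 1767.9742
  Tier 3: (11627/30743)²·(1−2084/11627)·58500/2084 = 3.2954768
  → Var(ȳ_str) = 1771.2697.
Var(ȳ_srs) = (1 − 2345/30743)·1802000/2345 = 709.82853.
deff = 1771.2697 / 709.82853 = 2.4953.

2.4953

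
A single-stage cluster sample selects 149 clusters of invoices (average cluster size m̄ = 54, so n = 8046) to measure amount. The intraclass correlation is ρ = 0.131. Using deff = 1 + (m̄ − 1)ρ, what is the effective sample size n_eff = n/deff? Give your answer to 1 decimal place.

1013.0

deff = 1 + (54 − 1)·0.131 = 1 + 6.943 = 7.943.
n_eff = 8046 / 7.943 = 1013.0.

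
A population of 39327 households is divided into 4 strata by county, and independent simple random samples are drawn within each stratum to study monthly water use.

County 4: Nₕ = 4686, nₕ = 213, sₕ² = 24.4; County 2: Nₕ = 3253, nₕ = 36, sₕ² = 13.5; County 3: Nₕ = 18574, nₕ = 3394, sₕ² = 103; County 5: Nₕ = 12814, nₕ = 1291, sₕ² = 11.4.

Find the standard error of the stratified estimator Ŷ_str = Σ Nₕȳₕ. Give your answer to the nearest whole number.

4023

Var(Ŷ_str) = Σₕ Nₕ²(1 − fₕ)sₕ²/nₕ.
County 4: 4686²·(1 − 213/4686)·24.4/213 = 2.4011064 × 10^6.
County 2: 3253²·(1 − 36/3253)·13.5/36 = 3.9243379 × 10^6.
County 3: 18574²·(1 − 3394/18574)·103/3394 = 8.556627 × 10^6.
County 5: 12814²·(1 − 1291/12814)·11.4/1291 = 1.3038538 × 10^6.
Sum = 1.6185925 × 10^7.
SE = √(1.6185925 × 10^7) = 4023.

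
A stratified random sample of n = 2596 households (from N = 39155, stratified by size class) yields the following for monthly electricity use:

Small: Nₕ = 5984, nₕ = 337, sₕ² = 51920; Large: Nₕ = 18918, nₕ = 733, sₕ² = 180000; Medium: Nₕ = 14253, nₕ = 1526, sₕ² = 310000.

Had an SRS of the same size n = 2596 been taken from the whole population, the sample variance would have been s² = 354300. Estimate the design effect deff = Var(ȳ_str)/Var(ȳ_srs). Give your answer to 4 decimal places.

Var(ȳ_str) = Σ Wₕ²(1−fₕ)sₕ²/nₕ with Wₕ = Nₕ/39155:
  Small: (5984/39155)²·(1−337/5984)·51920/337 = 3.3957812
  Large: (18918/39155)²·(1−733/18918)·180000/733 = 55.103933
  Medium: (14253/39155)²·(1−1526/14253)·310000/1526 = 24.036157
  → Var(ȳ_str) = 82.535871.
Var(ȳ_srs) = (1 − 2596/39155)·354300/2596 = 127.43055.
deff = 82.535871 / 127.43055 = 0.6477.

0.6477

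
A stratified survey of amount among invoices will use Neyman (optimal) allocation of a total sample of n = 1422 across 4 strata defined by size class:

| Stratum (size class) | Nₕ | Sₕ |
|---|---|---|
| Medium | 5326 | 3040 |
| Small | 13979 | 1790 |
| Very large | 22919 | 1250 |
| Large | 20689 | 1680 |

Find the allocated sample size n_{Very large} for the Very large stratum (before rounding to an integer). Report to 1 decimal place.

389.4

Neyman allocation: nₕ = n·NₕSₕ / Σⱼ NⱼSⱼ.
Σ NⱼSⱼ = 5326·3040 + 13979·1790 + 22919·1250 + 20689·1680 = 1.0461972 × 10^8.
n_{Very large} = 1422·22919·1250 / (1.0461972 × 10^8) = 389.4.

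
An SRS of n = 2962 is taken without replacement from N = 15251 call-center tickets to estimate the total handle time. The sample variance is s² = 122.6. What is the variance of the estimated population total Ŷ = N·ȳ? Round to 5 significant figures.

7.7575 × 10^6

Var(Ŷ) = N²·Var(ȳ) = N²·(1 − n/N)·s²/n.
f = 2962/15251 = 0.19421677; Var(ȳ) = 0.80578323·122.6/2962 = 0.033352135.
Var(Ŷ) = 15251² · 0.033352135 = 7.7574732 × 10^6.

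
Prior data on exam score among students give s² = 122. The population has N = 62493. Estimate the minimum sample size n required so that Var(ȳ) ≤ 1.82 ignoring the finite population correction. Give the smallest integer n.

68

Without fpc, n₀ = s²/D = 122/1.82 = 67.0330.
Rounding up, n = 68.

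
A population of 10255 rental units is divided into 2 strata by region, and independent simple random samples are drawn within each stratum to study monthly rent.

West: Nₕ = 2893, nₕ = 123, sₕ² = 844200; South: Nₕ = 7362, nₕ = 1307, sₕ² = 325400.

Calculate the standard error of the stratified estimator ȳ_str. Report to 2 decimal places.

25.07

Var(ȳ_str) = Σₕ Wₕ²(1 − fₕ)sₕ²/nₕ with Wₕ = Nₕ/N, N = 10255.
West: Wₕ = 0.28210629; term = 0.28210629²·(1 − 0.04251642)·844200/123 = 522.99449.
South: Wₕ = 0.71789371; term = 0.71789371²·(1 − 0.17753328)·325400/1307 = 105.53113.
Sum = 628.52562.
SE = √(628.52562) = 25.07.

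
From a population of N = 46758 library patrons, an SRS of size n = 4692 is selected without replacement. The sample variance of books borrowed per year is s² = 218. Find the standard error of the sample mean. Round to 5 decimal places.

Under SRS without replacement, Var(ȳ) = (1 − f)·s²/n with f = n/N = 4692/46758 = 0.10034646.
Var(ȳ) = (1 − 0.10034646)·218/4692 = 0.89965354·0.046462063 = 0.041799759.
SE(ȳ) = √(0.041799759) = 0.20445.

0.20445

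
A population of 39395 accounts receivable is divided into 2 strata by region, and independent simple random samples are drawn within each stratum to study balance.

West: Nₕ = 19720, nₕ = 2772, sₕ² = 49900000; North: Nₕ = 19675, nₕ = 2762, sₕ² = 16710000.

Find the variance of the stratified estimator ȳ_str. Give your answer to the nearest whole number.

5174

Var(ȳ_str) = Σₕ Wₕ²(1 − fₕ)sₕ²/nₕ with Wₕ = Nₕ/N, N = 39395.
West: Wₕ = 0.50057114; term = 0.50057114²·(1 − 0.14056795)·49900000/2772 = 3876.5954.
North: Wₕ = 0.49942886; term = 0.49942886²·(1 − 0.14038119)·16710000/2762 = 1297.1971.
Sum = 5173.7925.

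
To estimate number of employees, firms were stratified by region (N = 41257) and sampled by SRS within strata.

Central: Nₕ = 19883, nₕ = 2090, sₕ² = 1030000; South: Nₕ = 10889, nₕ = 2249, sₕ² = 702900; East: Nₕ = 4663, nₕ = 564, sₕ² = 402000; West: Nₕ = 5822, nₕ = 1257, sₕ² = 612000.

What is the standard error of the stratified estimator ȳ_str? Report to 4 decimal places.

11.6323

Var(ȳ_str) = Σₕ Wₕ²(1 − fₕ)sₕ²/nₕ with Wₕ = Nₕ/N, N = 41257.
Central: Wₕ = 0.48193034; term = 0.48193034²·(1 − 0.10511492)·1030000/2090 = 102.4299.
South: Wₕ = 0.26393097; term = 0.26393097²·(1 − 0.20653871)·702900/2249 = 17.274701.
East: Wₕ = 0.11302324; term = 0.11302324²·(1 − 0.12095218)·402000/564 = 8.0037772.
West: Wₕ = 0.14111545; term = 0.14111545²·(1 − 0.21590519)·612000/1257 = 7.6021045.
Sum = 135.31048.
SE = √(135.31048) = 11.6323.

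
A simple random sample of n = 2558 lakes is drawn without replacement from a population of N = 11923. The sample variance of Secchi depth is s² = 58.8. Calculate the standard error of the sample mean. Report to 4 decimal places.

0.1344

Under SRS without replacement, Var(ȳ) = (1 − f)·s²/n with f = n/N = 2558/11923 = 0.21454332.
Var(ȳ) = (1 − 0.21454332)·58.8/2558 = 0.78545668·0.022986708 = 0.018055064.
SE(ȳ) = √(0.018055064) = 0.1344.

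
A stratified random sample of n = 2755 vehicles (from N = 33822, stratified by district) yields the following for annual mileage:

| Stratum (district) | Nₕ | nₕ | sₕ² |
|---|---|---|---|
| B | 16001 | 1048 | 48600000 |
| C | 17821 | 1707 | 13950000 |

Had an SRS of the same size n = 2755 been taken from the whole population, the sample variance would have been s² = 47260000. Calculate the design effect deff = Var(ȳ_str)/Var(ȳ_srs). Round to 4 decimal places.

Var(ȳ_str) = Σ Wₕ²(1−fₕ)sₕ²/nₕ with Wₕ = Nₕ/33822:
  B: (16001/33822)²·(1−1048/16001)·48600000/1048 = 9699.5564
  C: (17821/33822)²·(1−1707/17821)·13950000/1707 = 2051.5285
  → Var(ȳ_str) = 11751.085.
Var(ȳ_srs) = (1 − 2755/33822)·47260000/2755 = 15756.95.
deff = 11751.085 / 15756.95 = 0.7458.

0.7458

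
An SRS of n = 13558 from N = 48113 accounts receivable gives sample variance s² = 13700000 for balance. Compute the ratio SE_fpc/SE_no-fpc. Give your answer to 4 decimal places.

0.8475

f = n/N = 13558/48113 = 0.28179494.
SE_no-fpc = √(s²/n) = 31.787946; SE_fpc = √((1−f)s²/n) = 26.939324.
Ratio = √(1−f) = 0.84746980.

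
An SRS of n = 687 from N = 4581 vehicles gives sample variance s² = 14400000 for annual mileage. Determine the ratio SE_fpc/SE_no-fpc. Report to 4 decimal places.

f = n/N = 687/4581 = 0.14996726.
SE_no-fpc = √(s²/n) = 144.7781; SE_fpc = √((1−f)s²/n) = 133.48139.
Ratio = √(1−f) = 0.92197220.

0.9220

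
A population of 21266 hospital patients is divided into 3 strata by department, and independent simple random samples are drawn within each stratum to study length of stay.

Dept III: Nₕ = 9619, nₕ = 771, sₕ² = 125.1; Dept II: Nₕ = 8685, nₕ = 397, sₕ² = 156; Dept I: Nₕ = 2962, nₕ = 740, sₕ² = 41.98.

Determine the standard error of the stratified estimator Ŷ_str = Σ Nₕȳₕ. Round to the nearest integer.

6517

Var(Ŷ_str) = Σₕ Nₕ²(1 − fₕ)sₕ²/nₕ.
Dept III: 9619²·(1 − 771/9619)·125.1/771 = 1.3809501 × 10^7.
Dept II: 8685²·(1 − 397/8685)·156/397 = 2.8284835 × 10^7.
Dept I: 2962²·(1 − 740/2962)·41.98/740 = 373370.35.
Sum = 4.2467706 × 10^7.
SE = √(4.2467706 × 10^7) = 6517.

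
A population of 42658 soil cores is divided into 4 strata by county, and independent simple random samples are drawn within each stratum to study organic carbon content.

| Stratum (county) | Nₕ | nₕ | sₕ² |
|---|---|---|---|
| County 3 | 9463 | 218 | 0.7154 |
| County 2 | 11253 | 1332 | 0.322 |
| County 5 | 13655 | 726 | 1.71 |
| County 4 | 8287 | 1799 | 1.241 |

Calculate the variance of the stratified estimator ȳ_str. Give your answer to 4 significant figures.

Var(ȳ_str) = Σₕ Wₕ²(1 − fₕ)sₕ²/nₕ with Wₕ = Nₕ/N, N = 42658.
County 3: Wₕ = 0.22183412; term = 0.22183412²·(1 − 0.02303709)·0.7154/218 = 1.5777101 × 10^-4.
County 2: Wₕ = 0.26379577; term = 0.26379577²·(1 − 0.11836844)·0.322/1332 = 1.4831137 × 10^-5.
County 5: Wₕ = 0.32010408; term = 0.32010408²·(1 − 0.05316734)·1.71/726 = 2.2851523 × 10^-4.
County 4: Wₕ = 0.19426602; term = 0.19426602²·(1 − 0.21708700)·1.241/1799 = 2.0382048 × 10^-5.
Sum = 4.2149943 × 10^-4.

4.215 × 10^-4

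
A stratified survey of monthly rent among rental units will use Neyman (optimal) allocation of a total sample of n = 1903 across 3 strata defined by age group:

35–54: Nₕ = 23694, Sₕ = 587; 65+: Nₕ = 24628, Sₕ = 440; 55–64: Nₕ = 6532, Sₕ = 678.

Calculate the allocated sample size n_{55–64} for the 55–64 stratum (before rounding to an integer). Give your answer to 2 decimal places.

Neyman allocation: nₕ = n·NₕSₕ / Σⱼ NⱼSⱼ.
Σ NⱼSⱼ = 23694·587 + 24628·440 + 6532·678 = 2.9173394 × 10^7.
n_{55–64} = 1903·6532·678 / (2.9173394 × 10^7) = 288.89.

288.89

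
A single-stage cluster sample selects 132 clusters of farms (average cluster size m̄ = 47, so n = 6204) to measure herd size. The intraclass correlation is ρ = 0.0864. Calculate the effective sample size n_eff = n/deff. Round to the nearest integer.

1247

deff = 1 + (47 − 1)·0.0864 = 1 + 3.9744 = 4.9744.
n_eff = 6204 / 4.9744 = 1247.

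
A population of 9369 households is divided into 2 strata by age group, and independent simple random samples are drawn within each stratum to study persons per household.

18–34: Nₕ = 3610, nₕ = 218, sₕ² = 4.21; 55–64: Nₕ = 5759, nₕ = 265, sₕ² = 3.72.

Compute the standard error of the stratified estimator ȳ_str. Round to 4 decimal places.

0.0881

Var(ȳ_str) = Σₕ Wₕ²(1 − fₕ)sₕ²/nₕ with Wₕ = Nₕ/N, N = 9369.
18–34: Wₕ = 0.38531327; term = 0.38531327²·(1 − 0.06038781)·4.21/218 = 0.0026940284.
55–64: Wₕ = 0.61468673; term = 0.61468673²·(1 − 0.04601493)·3.72/265 = 0.0050599511.
Sum = 0.0077539795.
SE = √(0.0077539795) = 0.0881.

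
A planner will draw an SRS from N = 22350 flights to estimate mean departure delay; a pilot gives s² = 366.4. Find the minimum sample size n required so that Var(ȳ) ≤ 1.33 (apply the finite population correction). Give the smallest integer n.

273

Without fpc, n₀ = s²/D = 366.4/1.33 = 275.4887.
With fpc, (1 − n/N)·s²/n ≤ D requires n ≥ n₀/(1 + n₀/N) = 275.4887/(1 + 275.4887/22350) = 272.1343.
Rounding up, n = 273.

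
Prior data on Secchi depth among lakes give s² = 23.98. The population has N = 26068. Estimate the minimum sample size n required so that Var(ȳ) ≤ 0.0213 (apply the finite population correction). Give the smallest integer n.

Without fpc, n₀ = s²/D = 23.98/0.0213 = 1125.8216.
With fpc, (1 − n/N)·s²/n ≤ D requires n ≥ n₀/(1 + n₀/N) = 1125.8216/(1 + 1125.8216/26068) = 1079.2127.
Rounding up, n = 1080.

1080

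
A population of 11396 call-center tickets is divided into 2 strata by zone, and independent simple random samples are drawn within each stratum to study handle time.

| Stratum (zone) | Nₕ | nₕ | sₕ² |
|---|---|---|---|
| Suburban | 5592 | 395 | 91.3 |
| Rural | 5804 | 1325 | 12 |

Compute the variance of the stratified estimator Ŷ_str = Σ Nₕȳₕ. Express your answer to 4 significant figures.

6.953 × 10^6

Var(Ŷ_str) = Σₕ Nₕ²(1 − fₕ)sₕ²/nₕ.
Suburban: 5592²·(1 − 395/5592)·91.3/395 = 6.7172817 × 10^6.
Rural: 5804²·(1 − 1325/5804)·12/1325 = 235436.52.
Sum = 6.9527182 × 10^6.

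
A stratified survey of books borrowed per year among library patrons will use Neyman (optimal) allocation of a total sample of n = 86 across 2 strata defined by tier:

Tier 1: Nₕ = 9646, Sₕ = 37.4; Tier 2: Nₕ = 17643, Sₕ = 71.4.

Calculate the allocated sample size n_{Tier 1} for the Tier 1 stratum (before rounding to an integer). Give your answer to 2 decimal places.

Neyman allocation: nₕ = n·NₕSₕ / Σⱼ NⱼSⱼ.
Σ NⱼSⱼ = 9646·37.4 + 17643·71.4 = 1.6204706 × 10^6.
n_{Tier 1} = 86·9646·37.4 / (1.6204706 × 10^6) = 19.15.

19.15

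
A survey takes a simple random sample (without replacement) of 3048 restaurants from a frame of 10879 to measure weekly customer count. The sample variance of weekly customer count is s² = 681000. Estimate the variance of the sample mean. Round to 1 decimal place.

Under SRS without replacement, Var(ȳ) = (1 − f)·s²/n with f = n/N = 3048/10879 = 0.28017281.
Var(ȳ) = (1 − 0.28017281)·681000/3048 = 0.71982719·223.4252 = 160.82753.

160.8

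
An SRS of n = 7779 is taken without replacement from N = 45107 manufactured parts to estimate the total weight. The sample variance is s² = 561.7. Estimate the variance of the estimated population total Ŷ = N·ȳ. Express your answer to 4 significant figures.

1.216 × 10^8

Var(Ŷ) = N²·Var(ȳ) = N²·(1 − n/N)·s²/n.
f = 7779/45107 = 0.17245660; Var(ȳ) = 0.82754340·561.7/7779 = 0.059754612.
Var(Ŷ) = 45107² · 0.059754612 = 1.2157921 × 10^8.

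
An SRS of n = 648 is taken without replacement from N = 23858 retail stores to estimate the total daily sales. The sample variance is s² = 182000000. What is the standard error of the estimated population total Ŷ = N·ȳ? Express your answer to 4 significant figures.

1.247 × 10^7

Var(Ŷ) = N²·Var(ȳ) = N²·(1 − n/N)·s²/n.
f = 648/23858 = 0.02716070; Var(ȳ) = 0.97283930·182000000/648 = 273235.73.
Var(Ŷ) = 23858² · 273235.73 = 1.5552692 × 10^14.
SE(Ŷ) = √(1.5552692 × 10^14) = 1.247 × 10^7.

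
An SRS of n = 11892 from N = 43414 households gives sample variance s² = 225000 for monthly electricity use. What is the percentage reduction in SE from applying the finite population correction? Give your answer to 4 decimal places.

14.7897

f = n/N = 11892/43414 = 0.27392086.
SE_no-fpc = √(s²/n) = 4.3497451; SE_fpc = √((1−f)s²/n) = 3.7064299.
Ratio = √(1−f) = 0.85210278. Reduction = 100·(1 − 0.85210278) = 14.7897%.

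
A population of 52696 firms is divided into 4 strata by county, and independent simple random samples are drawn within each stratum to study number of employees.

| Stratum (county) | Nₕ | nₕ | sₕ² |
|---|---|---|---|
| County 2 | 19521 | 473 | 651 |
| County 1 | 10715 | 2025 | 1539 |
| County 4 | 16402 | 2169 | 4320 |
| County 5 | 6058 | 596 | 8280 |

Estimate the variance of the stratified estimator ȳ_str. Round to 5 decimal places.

Var(ȳ_str) = Σₕ Wₕ²(1 − fₕ)sₕ²/nₕ with Wₕ = Nₕ/N, N = 52696.
County 2: Wₕ = 0.37044557; term = 0.37044557²·(1 − 0.02423032)·651/473 = 0.18429603.
County 1: Wₕ = 0.20333612; term = 0.20333612²·(1 − 0.18898740)·1539/2025 = 0.025484155.
County 4: Wₕ = 0.31125702; term = 0.31125702²·(1 − 0.13223997)·4320/2169 = 0.16744113.
County 5: Wₕ = 0.11496129; term = 0.11496129²·(1 − 0.09838230)·8280/596 = 0.16554259.
Sum = 0.54276391.

0.54276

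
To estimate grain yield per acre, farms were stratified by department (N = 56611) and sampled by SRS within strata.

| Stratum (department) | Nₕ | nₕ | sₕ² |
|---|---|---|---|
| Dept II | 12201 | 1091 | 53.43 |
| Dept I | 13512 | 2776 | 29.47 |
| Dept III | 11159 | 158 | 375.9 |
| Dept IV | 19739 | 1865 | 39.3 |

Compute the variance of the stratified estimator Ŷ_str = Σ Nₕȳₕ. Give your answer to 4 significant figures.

Var(Ŷ_str) = Σₕ Nₕ²(1 − fₕ)sₕ²/nₕ.
Dept II: 12201²·(1 − 1091/12201)·53.43/1091 = 6.6384992 × 10^6.
Dept I: 13512²·(1 − 2776/13512)·29.47/2776 = 1.5400074 × 10^6.
Dept III: 11159²·(1 − 158/11159)·375.9/158 = 2.920604 × 10^8.
Dept IV: 19739²·(1 − 1865/19739)·39.3/1865 = 7.4346515 × 10^6.
Sum = 3.0767356 × 10^8.

3.077 × 10^8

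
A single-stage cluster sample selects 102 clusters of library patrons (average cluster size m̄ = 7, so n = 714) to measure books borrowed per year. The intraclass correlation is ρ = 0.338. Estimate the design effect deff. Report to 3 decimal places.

3.028

deff = 1 + (7 − 1)·0.338 = 1 + 2.028 = 3.028.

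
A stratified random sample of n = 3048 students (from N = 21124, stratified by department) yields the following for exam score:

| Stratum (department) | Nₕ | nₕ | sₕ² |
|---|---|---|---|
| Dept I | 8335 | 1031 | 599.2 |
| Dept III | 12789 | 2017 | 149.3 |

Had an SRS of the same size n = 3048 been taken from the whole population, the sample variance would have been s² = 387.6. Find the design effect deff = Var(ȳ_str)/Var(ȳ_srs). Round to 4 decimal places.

Var(ȳ_str) = Σ Wₕ²(1−fₕ)sₕ²/nₕ with Wₕ = Nₕ/21124:
  Dept I: (8335/21124)²·(1−1031/8335)·599.2/1031 = 0.079291602
  Dept III: (12789/21124)²·(1−2017/12789)·149.3/2017 = 0.022852542
  → Var(ȳ_str) = 0.10214414.
Var(ȳ_srs) = (1 − 3048/21124)·387.6/3048 = 0.10881656.
deff = 0.10214414 / 0.10881656 = 0.9387.

0.9387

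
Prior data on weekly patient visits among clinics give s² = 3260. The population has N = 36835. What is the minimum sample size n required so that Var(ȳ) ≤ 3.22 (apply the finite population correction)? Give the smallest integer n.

Without fpc, n₀ = s²/D = 3260/3.22 = 1012.4224.
With fpc, (1 − n/N)·s²/n ≤ D requires n ≥ n₀/(1 + n₀/N) = 1012.4224/(1 + 1012.4224/36835) = 985.3400.
Rounding up, n = 986.

986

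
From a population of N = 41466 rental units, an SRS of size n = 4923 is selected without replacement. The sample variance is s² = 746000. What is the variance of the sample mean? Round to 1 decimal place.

Under SRS without replacement, Var(ȳ) = (1 − f)·s²/n with f = n/N = 4923/41466 = 0.11872377.
Var(ȳ) = (1 − 0.11872377)·746000/4923 = 0.88127623·151.53362 = 133.54297.

133.5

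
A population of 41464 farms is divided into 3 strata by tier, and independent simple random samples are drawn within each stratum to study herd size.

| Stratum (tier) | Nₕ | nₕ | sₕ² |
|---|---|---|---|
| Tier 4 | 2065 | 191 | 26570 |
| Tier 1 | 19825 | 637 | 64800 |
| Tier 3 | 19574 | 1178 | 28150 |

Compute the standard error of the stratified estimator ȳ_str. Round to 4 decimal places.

Var(ȳ_str) = Σₕ Wₕ²(1 − fₕ)sₕ²/nₕ with Wₕ = Nₕ/N, N = 41464.
Tier 4: Wₕ = 0.04980224; term = 0.04980224²·(1 − 0.09249395)·26570/191 = 0.31311613.
Tier 1: Wₕ = 0.47812560; term = 0.47812560²·(1 − 0.03213115)·64800/637 = 22.507958.
Tier 3: Wₕ = 0.47207216; term = 0.47207216²·(1 − 0.06018187)·28150/1178 = 5.0048804.
Sum = 27.825955.
SE = √(27.825955) = 5.2750.

5.2750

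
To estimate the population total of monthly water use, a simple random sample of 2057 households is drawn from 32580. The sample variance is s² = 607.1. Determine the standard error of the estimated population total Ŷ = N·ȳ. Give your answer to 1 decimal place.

Var(Ŷ) = N²·Var(ȳ) = N²·(1 − n/N)·s²/n.
f = 2057/32580 = 0.06313689; Var(ȳ) = 0.93686311·607.1/2057 = 0.27650442.
Var(Ŷ) = 32580² · 0.27650442 = 2.9349739 × 10^8.
SE(Ŷ) = √(2.9349739 × 10^8) = 17131.8.

17131.8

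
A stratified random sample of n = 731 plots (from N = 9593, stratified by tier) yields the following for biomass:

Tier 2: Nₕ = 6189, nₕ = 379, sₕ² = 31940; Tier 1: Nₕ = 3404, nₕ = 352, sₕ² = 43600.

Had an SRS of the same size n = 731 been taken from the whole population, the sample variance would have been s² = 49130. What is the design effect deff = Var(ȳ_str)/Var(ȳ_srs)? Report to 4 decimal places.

0.7556

Var(ȳ_str) = Σ Wₕ²(1−fₕ)sₕ²/nₕ with Wₕ = Nₕ/9593:
  Tier 2: (6189/9593)²·(1−379/6189)·31940/379 = 32.92937
  Tier 1: (3404/9593)²·(1−352/3404)·43600/352 = 13.983279
  → Var(ȳ_str) = 46.912649.
Var(ȳ_srs) = (1 − 731/9593)·49130/731 = 62.08786.
deff = 46.912649 / 62.08786 = 0.7556.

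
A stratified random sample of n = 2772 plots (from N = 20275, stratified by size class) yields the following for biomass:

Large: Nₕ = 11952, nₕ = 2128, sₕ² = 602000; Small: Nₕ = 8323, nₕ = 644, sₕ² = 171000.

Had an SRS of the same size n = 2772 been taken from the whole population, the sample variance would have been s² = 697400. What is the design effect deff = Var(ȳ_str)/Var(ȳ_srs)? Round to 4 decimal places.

Var(ȳ_str) = Σ Wₕ²(1−fₕ)sₕ²/nₕ with Wₕ = Nₕ/20275:
  Large: (11952/20275)²·(1−2128/11952)·602000/2128 = 80.803855
  Small: (8323/20275)²·(1−644/8323)·171000/644 = 41.283174
  → Var(ȳ_str) = 122.08703.
Var(ȳ_srs) = (1 − 2772/20275)·697400/2772 = 217.19026.
deff = 122.08703 / 217.19026 = 0.5621.

0.5621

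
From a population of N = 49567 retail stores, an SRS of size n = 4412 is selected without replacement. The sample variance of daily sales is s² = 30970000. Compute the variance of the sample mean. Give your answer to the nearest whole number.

Under SRS without replacement, Var(ȳ) = (1 − f)·s²/n with f = n/N = 4412/49567 = 0.08901083.
Var(ȳ) = (1 − 0.08901083)·30970000/4412 = 0.91098917·7019.4923 = 6394.6814.

6395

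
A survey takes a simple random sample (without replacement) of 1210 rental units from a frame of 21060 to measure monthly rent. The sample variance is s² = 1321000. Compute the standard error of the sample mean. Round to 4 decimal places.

Under SRS without replacement, Var(ȳ) = (1 − f)·s²/n with f = n/N = 1210/21060 = 0.05745489.
Var(ȳ) = (1 − 0.05745489)·1321000/1210 = 0.94254511·1091.7355 = 1029.01.
SE(ȳ) = √(1029.01) = 32.0782.

32.0782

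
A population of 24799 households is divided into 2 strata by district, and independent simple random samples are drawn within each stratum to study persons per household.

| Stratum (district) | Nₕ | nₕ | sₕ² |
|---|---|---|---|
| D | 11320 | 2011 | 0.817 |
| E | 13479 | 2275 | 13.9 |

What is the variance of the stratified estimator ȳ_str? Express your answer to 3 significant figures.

0.00157

Var(ȳ_str) = Σₕ Wₕ²(1 − fₕ)sₕ²/nₕ with Wₕ = Nₕ/N, N = 24799.
D: Wₕ = 0.45647002; term = 0.45647002²·(1 − 0.17765018)·0.817/2011 = 6.9613121 × 10^-5.
E: Wₕ = 0.54352998; term = 0.54352998²·(1 − 0.16878107)·13.9/2275 = 0.0015003612.
Sum = 0.0015699743.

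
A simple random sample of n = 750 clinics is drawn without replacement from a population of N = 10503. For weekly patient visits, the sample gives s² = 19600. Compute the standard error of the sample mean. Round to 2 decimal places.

4.93

Under SRS without replacement, Var(ȳ) = (1 − f)·s²/n with f = n/N = 750/10503 = 0.07140817.
Var(ȳ) = (1 − 0.07140817)·19600/750 = 0.92859183·26.133333 = 24.2672.
SE(ȳ) = √(24.2672) = 4.93.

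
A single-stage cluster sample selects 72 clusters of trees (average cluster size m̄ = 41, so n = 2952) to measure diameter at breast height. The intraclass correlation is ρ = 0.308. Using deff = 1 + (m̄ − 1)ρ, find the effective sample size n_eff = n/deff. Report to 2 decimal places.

deff = 1 + (41 − 1)·0.308 = 1 + 12.32 = 13.32.
n_eff = 2952 / 13.32 = 221.62.

221.62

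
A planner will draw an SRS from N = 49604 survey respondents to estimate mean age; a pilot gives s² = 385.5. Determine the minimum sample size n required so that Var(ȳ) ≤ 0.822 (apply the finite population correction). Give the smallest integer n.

465

Without fpc, n₀ = s²/D = 385.5/0.822 = 468.9781.
With fpc, (1 − n/N)·s²/n ≤ D requires n ≥ n₀/(1 + n₀/N) = 468.9781/(1 + 468.9781/49604) = 464.5857.
Rounding up, n = 465.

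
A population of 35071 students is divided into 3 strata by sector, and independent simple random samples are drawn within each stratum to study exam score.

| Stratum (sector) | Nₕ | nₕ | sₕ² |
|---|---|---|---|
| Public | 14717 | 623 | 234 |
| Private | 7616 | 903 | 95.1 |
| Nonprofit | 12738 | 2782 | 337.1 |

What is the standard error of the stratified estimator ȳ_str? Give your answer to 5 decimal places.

0.28322

Var(ȳ_str) = Σₕ Wₕ²(1 − fₕ)sₕ²/nₕ with Wₕ = Nₕ/N, N = 35071.
Public: Wₕ = 0.41963446; term = 0.41963446²·(1 − 0.04233200)·234/623 = 0.063341022.
Private: Wₕ = 0.21715948; term = 0.21715948²·(1 − 0.11856618)·95.1/903 = 0.0043776401.
Nonprofit: Wₕ = 0.36320607; term = 0.36320607²·(1 − 0.21840163)·337.1/2782 = 0.012493711.
Sum = 0.080212373.
SE = √(0.080212373) = 0.28322.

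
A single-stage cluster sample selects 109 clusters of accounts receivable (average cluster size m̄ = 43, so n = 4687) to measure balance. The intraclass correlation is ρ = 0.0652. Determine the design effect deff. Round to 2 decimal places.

deff = 1 + (43 − 1)·0.0652 = 1 + 2.7384 = 3.7384.

3.74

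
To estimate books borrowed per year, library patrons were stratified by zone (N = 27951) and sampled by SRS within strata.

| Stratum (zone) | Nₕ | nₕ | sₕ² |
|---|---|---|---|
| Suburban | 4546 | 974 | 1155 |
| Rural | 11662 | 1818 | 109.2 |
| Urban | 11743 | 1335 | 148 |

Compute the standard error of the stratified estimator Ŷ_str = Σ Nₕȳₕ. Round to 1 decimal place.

6300.9

Var(Ŷ_str) = Σₕ Nₕ²(1 − fₕ)sₕ²/nₕ.
Suburban: 4546²·(1 − 974/4546)·1155/974 = 1.9255904 × 10^7.
Rural: 11662²·(1 − 1818/11662)·109.2/1818 = 6.8956213 × 10^6.
Urban: 11743²·(1 − 1335/11743)·148/1335 = 1.354961 × 10^7.
Sum = 3.9701135 × 10^7.
SE = √(3.9701135 × 10^7) = 6300.9.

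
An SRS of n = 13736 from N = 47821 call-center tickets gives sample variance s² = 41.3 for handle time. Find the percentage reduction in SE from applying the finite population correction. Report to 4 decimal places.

15.5748

f = n/N = 13736/47821 = 0.28723782.
SE_no-fpc = √(s²/n) = 0.054833363; SE_fpc = √((1−f)s²/n) = 0.046293201.
Ratio = √(1−f) = 0.84425244. Reduction = 100·(1 − 0.84425244) = 15.5748%.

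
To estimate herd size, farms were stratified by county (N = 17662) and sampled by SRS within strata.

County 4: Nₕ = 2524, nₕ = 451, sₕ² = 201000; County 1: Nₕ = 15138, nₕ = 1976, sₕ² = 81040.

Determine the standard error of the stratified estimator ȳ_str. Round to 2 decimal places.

5.80

Var(ȳ_str) = Σₕ Wₕ²(1 − fₕ)sₕ²/nₕ with Wₕ = Nₕ/N, N = 17662.
County 4: Wₕ = 0.14290567; term = 0.14290567²·(1 − 0.17868463)·201000/451 = 7.4752962.
County 1: Wₕ = 0.85709433; term = 0.85709433²·(1 − 0.13053243)·81040/1976 = 26.195284.
Sum = 33.67058.
SE = √(33.67058) = 5.80.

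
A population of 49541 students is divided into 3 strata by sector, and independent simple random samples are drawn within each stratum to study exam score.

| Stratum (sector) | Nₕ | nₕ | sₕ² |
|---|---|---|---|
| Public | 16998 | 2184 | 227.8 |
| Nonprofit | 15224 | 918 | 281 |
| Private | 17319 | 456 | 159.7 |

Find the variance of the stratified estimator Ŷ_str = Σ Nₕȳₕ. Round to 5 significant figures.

1.9521 × 10^8

Var(Ŷ_str) = Σₕ Nₕ²(1 − fₕ)sₕ²/nₕ.
Public: 16998²·(1 − 2184/16998)·227.8/2184 = 2.6264628 × 10^7.
Nonprofit: 15224²·(1 − 918/15224)·281/918 = 6.6666957 × 10^7.
Private: 17319²·(1 − 456/17319)·159.7/456 = 1.0228165 × 10^8.
Sum = 1.9521324 × 10^8.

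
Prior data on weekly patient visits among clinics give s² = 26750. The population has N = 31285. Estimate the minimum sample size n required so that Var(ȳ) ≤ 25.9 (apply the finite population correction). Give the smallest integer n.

1000

Without fpc, n₀ = s²/D = 26750/25.9 = 1032.8185.
With fpc, (1 − n/N)·s²/n ≤ D requires n ≥ n₀/(1 + n₀/N) = 1032.8185/(1 + 1032.8185/31285) = 999.8115.
Rounding up, n = 1000.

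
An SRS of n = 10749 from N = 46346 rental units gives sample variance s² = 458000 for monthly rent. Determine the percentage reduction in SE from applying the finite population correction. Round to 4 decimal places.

12.3604

f = n/N = 10749/46346 = 0.23192940.
SE_no-fpc = √(s²/n) = 6.5275275; SE_fpc = √((1−f)s²/n) = 5.7207014.
Ratio = √(1−f) = 0.87639637. Reduction = 100·(1 − 0.87639637) = 12.3604%.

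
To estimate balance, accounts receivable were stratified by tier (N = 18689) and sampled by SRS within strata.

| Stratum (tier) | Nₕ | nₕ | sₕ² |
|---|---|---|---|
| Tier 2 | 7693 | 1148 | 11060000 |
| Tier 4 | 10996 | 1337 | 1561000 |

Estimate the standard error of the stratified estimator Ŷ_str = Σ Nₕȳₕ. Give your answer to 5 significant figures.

780440

Var(Ŷ_str) = Σₕ Nₕ²(1 − fₕ)sₕ²/nₕ.
Tier 2: 7693²·(1 − 1148/7693)·11060000/1148 = 4.8508587 × 10^11.
Tier 4: 10996²·(1 − 1337/10996)·1561000/1337 = 1.2400477 × 10^11.
Sum = 6.0909064 × 10^11.
SE = √(6.0909064 × 10^11) = 780440.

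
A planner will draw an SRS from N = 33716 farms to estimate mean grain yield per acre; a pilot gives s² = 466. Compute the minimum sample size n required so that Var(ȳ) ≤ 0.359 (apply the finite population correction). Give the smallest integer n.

Without fpc, n₀ = s²/D = 466/0.359 = 1298.0501.
With fpc, (1 − n/N)·s²/n ≤ D requires n ≥ n₀/(1 + n₀/N) = 1298.0501/(1 + 1298.0501/33716) = 1249.9284.
Rounding up, n = 1250.

1250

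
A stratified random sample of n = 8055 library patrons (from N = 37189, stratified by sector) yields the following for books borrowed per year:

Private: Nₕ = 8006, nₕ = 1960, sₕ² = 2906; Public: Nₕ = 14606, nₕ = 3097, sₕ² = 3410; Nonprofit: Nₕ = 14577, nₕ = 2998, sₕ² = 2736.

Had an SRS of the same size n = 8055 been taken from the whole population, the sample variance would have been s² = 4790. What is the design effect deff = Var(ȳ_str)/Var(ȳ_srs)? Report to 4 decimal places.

Var(ȳ_str) = Σ Wₕ²(1−fₕ)sₕ²/nₕ with Wₕ = Nₕ/37189:
  Private: (8006/37189)²·(1−1960/8006)·2906/1960 = 0.051891266
  Public: (14606/37189)²·(1−3097/14606)·3410/3097 = 0.13382987
  Nonprofit: (14577/37189)²·(1−2998/14577)·2736/2998 = 0.11137678
  → Var(ȳ_str) = 0.29709792.
Var(ȳ_srs) = (1 − 8055/37189)·4790/8055 = 0.46586017.
deff = 0.29709792 / 0.46586017 = 0.6377.

0.6377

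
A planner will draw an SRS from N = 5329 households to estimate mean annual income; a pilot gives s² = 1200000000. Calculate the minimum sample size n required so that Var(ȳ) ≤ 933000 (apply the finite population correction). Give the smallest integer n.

1037

Without fpc, n₀ = s²/D = 1200000000/933000 = 1286.1736.
With fpc, (1 − n/N)·s²/n ≤ D requires n ≥ n₀/(1 + n₀/N) = 1286.1736/(1 + 1286.1736/5329) = 1036.1057.
Rounding up, n = 1037.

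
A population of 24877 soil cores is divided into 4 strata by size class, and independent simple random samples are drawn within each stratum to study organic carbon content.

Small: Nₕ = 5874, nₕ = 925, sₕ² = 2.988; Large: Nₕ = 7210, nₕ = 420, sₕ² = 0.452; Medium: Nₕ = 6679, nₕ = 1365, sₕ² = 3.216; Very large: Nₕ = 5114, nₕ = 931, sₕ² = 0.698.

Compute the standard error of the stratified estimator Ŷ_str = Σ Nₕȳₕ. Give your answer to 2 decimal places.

496.24

Var(Ŷ_str) = Σₕ Nₕ²(1 − fₕ)sₕ²/nₕ.
Small: 5874²·(1 − 925/5874)·2.988/925 = 93905.333.
Large: 7210²·(1 − 420/7210)·0.452/420 = 52685.873.
Medium: 6679²·(1 − 1365/6679)·3.216/1365 = 83621.197.
Very large: 5114²·(1 − 931/5114)·0.698/931 = 16038.152.
Sum = 246250.56.
SE = √(246250.56) = 496.24.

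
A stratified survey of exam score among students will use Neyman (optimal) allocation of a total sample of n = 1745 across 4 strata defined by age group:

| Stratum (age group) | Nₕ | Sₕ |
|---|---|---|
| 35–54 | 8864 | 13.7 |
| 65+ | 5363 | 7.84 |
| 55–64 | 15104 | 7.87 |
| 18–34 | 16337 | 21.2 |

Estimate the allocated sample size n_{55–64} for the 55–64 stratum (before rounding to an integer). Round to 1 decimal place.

329.9

Neyman allocation: nₕ = n·NₕSₕ / Σⱼ NⱼSⱼ.
Σ NⱼSⱼ = 8864·13.7 + 5363·7.84 + 15104·7.87 + 16337·21.2 = 628695.6.
n_{55–64} = 1745·15104·7.87 / 628695.6 = 329.9.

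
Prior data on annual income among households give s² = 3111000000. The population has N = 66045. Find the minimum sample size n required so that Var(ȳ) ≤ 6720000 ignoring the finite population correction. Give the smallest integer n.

Without fpc, n₀ = s²/D = 3111000000/6720000 = 462.9464.
Rounding up, n = 463.

463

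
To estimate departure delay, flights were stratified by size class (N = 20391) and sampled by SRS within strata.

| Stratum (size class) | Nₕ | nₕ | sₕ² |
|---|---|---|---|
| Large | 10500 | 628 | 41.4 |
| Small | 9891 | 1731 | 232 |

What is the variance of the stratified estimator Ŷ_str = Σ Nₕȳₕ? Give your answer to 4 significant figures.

Var(Ŷ_str) = Σₕ Nₕ²(1 − fₕ)sₕ²/nₕ.
Large: 10500²·(1 − 628/10500)·41.4/628 = 6.8333732 × 10^6.
Small: 9891²·(1 − 1731/9891)·232/1731 = 1.081736 × 10^7.
Sum = 1.7650733 × 10^7.

1.765 × 10^7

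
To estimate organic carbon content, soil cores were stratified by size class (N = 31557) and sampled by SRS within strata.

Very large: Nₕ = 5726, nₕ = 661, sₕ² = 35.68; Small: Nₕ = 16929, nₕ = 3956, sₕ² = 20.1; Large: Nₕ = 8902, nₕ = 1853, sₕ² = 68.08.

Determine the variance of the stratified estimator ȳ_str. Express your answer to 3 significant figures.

0.00501

Var(ȳ_str) = Σₕ Wₕ²(1 − fₕ)sₕ²/nₕ with Wₕ = Nₕ/N, N = 31557.
Very large: Wₕ = 0.18144944; term = 0.18144944²·(1 − 0.11543835)·35.68/661 = 0.001572037.
Small: Wₕ = 0.53645784; term = 0.53645784²·(1 − 0.23368185)·20.1/3956 = 0.0011205212.
Large: Wₕ = 0.28209272; term = 0.28209272²·(1 − 0.20815547)·68.08/1853 = 0.0023150896.
Sum = 0.0050076478.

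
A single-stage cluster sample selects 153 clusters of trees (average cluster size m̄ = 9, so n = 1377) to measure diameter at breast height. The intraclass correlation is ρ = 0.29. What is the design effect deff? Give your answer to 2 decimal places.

3.32

deff = 1 + (9 − 1)·0.29 = 1 + 2.32 = 3.32.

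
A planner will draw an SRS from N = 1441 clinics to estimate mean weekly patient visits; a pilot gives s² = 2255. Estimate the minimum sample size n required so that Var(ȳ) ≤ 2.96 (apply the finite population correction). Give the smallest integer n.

Without fpc, n₀ = s²/D = 2255/2.96 = 761.8243.
With fpc, (1 − n/N)·s²/n ≤ D requires n ≥ n₀/(1 + n₀/N) = 761.8243/(1 + 761.8243/1441) = 498.3551.
Rounding up, n = 499.

499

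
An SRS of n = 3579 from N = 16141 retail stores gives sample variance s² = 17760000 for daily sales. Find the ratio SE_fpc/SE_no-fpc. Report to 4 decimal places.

f = n/N = 3579/16141 = 0.22173347.
SE_no-fpc = √(s²/n) = 70.443452; SE_fpc = √((1−f)s²/n) = 62.144802.
Ratio = √(1−f) = 0.88219415.

0.8822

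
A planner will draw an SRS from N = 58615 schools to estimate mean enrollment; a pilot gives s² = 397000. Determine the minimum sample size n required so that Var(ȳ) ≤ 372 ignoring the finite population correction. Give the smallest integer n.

Without fpc, n₀ = s²/D = 397000/372 = 1067.2043.
Rounding up, n = 1068.

1068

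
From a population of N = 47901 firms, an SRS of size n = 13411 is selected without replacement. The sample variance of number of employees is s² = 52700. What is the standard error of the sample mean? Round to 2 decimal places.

1.68

Under SRS without replacement, Var(ȳ) = (1 − f)·s²/n with f = n/N = 13411/47901 = 0.27997328.
Var(ȳ) = (1 − 0.27997328)·52700/13411 = 0.72002672·3.92961 = 2.8294242.
SE(ȳ) = √(2.8294242) = 1.68.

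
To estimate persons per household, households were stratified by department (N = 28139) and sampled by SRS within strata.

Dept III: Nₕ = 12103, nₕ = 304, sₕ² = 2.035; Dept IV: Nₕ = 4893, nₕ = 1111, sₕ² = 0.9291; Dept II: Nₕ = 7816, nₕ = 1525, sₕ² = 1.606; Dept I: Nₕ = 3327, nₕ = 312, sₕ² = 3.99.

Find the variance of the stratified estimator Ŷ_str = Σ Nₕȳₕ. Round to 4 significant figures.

1.151 × 10^6

Var(Ŷ_str) = Σₕ Nₕ²(1 − fₕ)sₕ²/nₕ.
Dept III: 12103²·(1 − 304/12103)·2.035/304 = 955936.54.
Dept IV: 4893²·(1 − 1111/4893)·0.9291/1111 = 15475.516.
Dept II: 7816²·(1 − 1525/7816)·1.606/1525 = 51782.133.
Dept I: 3327²·(1 − 312/3327)·3.99/312 = 128279.84.
Sum = 1.151474 × 10^6.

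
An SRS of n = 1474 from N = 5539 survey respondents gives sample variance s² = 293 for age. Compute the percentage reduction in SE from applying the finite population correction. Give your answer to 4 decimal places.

14.3328

f = n/N = 1474/5539 = 0.26611302.
SE_no-fpc = √(s²/n) = 0.4458462; SE_fpc = √((1−f)s²/n) = 0.38194397.
Ratio = √(1−f) = 0.85667204. Reduction = 100·(1 − 0.85667204) = 14.3328%.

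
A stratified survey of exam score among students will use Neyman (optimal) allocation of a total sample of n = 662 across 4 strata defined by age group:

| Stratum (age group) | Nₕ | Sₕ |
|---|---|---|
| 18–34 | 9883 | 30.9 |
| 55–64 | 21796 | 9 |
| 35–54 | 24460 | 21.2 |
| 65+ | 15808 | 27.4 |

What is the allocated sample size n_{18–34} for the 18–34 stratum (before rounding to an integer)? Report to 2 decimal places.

139.11

Neyman allocation: nₕ = n·NₕSₕ / Σⱼ NⱼSⱼ.
Σ NⱼSⱼ = 9883·30.9 + 21796·9 + 24460·21.2 + 15808·27.4 = 1.4532399 × 10^6.
n_{18–34} = 662·9883·30.9 / (1.4532399 × 10^6) = 139.11.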